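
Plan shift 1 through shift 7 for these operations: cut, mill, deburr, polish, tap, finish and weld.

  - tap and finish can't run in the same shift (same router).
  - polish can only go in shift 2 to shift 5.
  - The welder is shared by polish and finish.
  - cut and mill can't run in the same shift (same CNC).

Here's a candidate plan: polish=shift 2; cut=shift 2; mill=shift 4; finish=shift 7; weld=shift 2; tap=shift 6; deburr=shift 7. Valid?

Valid

The welder is shared by polish and finish — holds.
polish can only go in shift 2 to shift 5 — holds.
tap and finish can't run in the same shift (same router) — holds.
cut and mill can't run in the same shift (same CNC) — holds.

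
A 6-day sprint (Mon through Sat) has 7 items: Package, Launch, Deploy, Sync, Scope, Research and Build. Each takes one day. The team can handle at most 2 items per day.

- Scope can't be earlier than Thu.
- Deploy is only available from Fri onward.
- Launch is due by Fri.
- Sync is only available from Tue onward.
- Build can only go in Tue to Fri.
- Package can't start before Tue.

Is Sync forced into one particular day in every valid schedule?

No

Sync can be Tue (e.g. Launch in Mon; Package in Wed; Research in Mon; Build in Tue; Sync in Tue; Scope in Thu; Deploy in Fri) or Wed (e.g. Research -> Mon; Deploy -> Fri; Launch -> Mon; Sync -> Wed; Scope -> Thu; Package -> Tue; Build -> Tue).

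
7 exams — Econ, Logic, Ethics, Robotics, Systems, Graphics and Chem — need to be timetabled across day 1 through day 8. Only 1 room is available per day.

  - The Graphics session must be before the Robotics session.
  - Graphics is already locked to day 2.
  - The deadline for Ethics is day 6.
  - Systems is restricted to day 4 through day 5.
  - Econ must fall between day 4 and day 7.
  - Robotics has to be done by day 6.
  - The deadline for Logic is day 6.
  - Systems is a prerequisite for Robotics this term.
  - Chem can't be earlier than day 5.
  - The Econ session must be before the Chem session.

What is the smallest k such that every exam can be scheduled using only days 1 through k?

7 days

The precedence chain requires at least 2 distinct days.
With at most 1 per day and 7 exams, at least 7 days are needed.
Chem can't be placed before day 5, so the schedule must run through at least day 5.
7 works (last occupied day: day 7): for example Systems=day 4; Logic=day 1; Robotics=day 6; Graphics=day 2; Econ=day 5; Chem=day 7; Ethics=day 3.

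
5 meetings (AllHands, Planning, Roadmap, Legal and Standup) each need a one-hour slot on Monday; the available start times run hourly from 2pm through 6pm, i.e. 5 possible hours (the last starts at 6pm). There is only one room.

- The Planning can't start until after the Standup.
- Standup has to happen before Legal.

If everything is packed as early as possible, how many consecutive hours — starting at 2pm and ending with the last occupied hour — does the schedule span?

The precedence chain requires at least 2 distinct hours.
With at most 1 per hour and 5 meetings, at least 5 hours are needed.
5 works (last occupied hour: 6pm): for example Legal=4pm; Planning=3pm; Roadmap=6pm; Standup=2pm; AllHands=5pm.

5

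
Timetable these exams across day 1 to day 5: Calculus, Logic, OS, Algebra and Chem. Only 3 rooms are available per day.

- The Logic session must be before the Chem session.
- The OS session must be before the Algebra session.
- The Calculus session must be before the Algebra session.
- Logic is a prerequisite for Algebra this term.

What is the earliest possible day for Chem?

day 2

Precedence pushes Chem to at least day 2.
Chem at day 2 is achievable: Chem=day 2, Calculus=day 1, Algebra=day 2, OS=day 1, Logic=day 1.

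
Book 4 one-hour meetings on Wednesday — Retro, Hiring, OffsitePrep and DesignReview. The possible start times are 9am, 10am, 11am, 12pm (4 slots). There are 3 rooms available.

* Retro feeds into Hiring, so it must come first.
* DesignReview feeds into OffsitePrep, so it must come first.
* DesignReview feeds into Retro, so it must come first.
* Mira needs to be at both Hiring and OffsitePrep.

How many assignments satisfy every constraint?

7

Splitting on Retro: it can be 10am (4), 11am (3). Listing each branch's schedules as (Hiring, OffsitePrep, DesignReview):
Retro=10am: (11am,10am,9am) (11am,12pm,9am) (12pm,10am,9am) (12pm,11am,9am) — 4.
Retro=11am: (12pm,10am,9am) (12pm,11am,9am) (12pm,11am,10am) — 3.
Summing: 4 + 3 = 7.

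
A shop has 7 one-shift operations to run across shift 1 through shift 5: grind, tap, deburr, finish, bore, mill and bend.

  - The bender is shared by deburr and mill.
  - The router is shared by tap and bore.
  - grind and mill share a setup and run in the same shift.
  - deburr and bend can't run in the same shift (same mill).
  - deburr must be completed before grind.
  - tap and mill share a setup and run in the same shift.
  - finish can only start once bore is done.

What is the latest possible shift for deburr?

shift 4

Downstream work caps deburr at shift 4.
deburr at shift 4 is achievable: finish=shift 2, bore=shift 1, bend=shift 1, mill=shift 5, deburr=shift 4, grind=shift 5, tap=shift 5.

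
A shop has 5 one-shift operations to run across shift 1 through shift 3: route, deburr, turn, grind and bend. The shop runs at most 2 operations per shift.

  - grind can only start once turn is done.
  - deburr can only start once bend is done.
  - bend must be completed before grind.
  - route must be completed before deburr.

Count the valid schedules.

8

Splitting on route: it can be shift 1 (4), shift 2 (4). Listing each branch's schedules as (deburr, turn, grind, bend) by shift number:
route=shift 1: (2,2,3,1) (3,1,3,2) (3,2,3,1) (3,2,3,2) — 4.
route=shift 2: (3,1,2,1) (3,1,3,1) (3,1,3,2) (3,2,3,1) — 4.
Summing: 4 + 4 = 8.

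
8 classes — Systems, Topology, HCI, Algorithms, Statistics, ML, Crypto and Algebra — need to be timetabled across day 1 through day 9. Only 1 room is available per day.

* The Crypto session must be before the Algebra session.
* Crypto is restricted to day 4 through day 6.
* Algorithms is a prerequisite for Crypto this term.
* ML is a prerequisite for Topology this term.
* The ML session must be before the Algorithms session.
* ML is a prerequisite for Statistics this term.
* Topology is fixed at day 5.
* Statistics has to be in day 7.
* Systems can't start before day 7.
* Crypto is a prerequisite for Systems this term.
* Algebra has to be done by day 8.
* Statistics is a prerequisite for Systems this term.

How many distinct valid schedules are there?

Splitting on Systems: it can be day 8 (6), day 9 (24). Listing each branch's schedules as (Topology, HCI, Algorithms, Statistics, ML, Crypto, Algebra) by day number:
Systems=day 8: (5,1,3,7,2,4,6) (5,2,3,7,1,4,6) (5,3,2,7,1,4,6) (5,9,2,7,1,4,6) (5,9,3,7,1,4,6) (5,9,3,7,2,4,6) — 6.
Systems=day 9: (5,1,3,7,2,4,6) (5,1,3,7,2,4,8) (5,1,3,7,2,6,8) (5,1,4,7,2,6,8) (5,1,4,7,3,6,8) (5,2,3,7,1,4,6) (5,2,3,7,1,4,8) (5,2,3,7,1,6,8) (5,2,4,7,1,6,8) (5,2,4,7,3,6,8) (5,3,2,7,1,4,6) (5,3,2,7,1,4,8) (5,3,2,7,1,6,8) (5,3,4,7,1,6,8) (5,3,4,7,2,6,8) (5,4,2,7,1,6,8) (5,4,3,7,1,6,8) (5,4,3,7,2,6,8) (5,6,2,7,1,4,8) (5,6,3,7,1,4,8) (5,6,3,7,2,4,8) (5,8,2,7,1,4,6) (5,8,3,7,1,4,6) (5,8,3,7,2,4,6) — 24.
Summing: 6 + 24 = 30.

30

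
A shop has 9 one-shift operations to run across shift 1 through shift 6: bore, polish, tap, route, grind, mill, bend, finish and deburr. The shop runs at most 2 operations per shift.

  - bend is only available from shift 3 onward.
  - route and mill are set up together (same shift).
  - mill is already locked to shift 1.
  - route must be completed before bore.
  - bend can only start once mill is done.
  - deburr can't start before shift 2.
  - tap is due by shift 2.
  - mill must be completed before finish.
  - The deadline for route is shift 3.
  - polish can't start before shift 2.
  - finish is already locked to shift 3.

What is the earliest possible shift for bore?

shift 2

Precedence pushes bore to at least shift 2.
bore at shift 2 is achievable: bore in shift 2, route in shift 1, deburr in shift 4, polish in shift 4, tap in shift 2, mill in shift 1, bend in shift 3, finish in shift 3, grind in shift 5.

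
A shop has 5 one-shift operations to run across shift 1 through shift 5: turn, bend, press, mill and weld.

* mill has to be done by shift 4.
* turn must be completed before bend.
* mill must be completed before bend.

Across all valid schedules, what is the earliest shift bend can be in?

shift 2

Precedence pushes bend to at least shift 2.
bend at shift 2 is achievable: mill=shift 1; press=shift 1; weld=shift 1; turn=shift 1; bend=shift 2.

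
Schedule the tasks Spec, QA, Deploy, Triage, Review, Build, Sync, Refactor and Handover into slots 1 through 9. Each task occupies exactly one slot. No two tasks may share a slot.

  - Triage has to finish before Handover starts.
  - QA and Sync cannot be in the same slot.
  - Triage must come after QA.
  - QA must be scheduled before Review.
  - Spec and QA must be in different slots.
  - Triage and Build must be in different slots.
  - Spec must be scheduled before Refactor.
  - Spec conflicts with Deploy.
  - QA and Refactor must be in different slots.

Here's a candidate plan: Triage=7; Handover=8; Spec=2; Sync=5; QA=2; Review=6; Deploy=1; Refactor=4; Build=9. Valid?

Invalid. Spec and QA must be in different slots.

QA must be scheduled before Review — holds.
Triage must come after QA — holds.
Triage and Build must be in different slots — holds.
Spec and QA must be in different slots — violated.
Spec conflicts with Deploy — holds.
No two tasks may share a slot — violated.
QA and Refactor must be in different slots — holds.
Triage has to finish before Handover starts — holds.
Spec must be scheduled before Refactor — holds.
QA and Sync cannot be in the same slot — holds.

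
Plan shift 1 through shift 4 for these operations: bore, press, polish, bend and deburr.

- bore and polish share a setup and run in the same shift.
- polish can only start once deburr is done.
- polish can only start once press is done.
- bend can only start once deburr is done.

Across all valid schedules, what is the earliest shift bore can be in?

Bore must be in the same shift as polish, which can't be before shift 2, so bore is at least shift 2.
bore at shift 2 is achievable: bend -> shift 2; deburr -> shift 1; press -> shift 1; polish -> shift 2; bore -> shift 2.

shift 2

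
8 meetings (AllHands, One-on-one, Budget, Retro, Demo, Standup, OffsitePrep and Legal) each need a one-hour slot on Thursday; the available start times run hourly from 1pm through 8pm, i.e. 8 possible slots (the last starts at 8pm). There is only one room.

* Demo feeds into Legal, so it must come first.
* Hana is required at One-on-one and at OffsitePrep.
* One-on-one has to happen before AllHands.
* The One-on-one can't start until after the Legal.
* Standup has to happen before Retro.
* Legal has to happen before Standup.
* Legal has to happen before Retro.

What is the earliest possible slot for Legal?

2pm

Precedence pushes Legal to at least 2pm; downstream work caps Legal at 6pm.
Legal at 2pm is achievable: One-on-one in 3pm; AllHands in 6pm; OffsitePrep in 8pm; Legal in 2pm; Retro in 5pm; Budget in 7pm; Standup in 4pm; Demo in 1pm.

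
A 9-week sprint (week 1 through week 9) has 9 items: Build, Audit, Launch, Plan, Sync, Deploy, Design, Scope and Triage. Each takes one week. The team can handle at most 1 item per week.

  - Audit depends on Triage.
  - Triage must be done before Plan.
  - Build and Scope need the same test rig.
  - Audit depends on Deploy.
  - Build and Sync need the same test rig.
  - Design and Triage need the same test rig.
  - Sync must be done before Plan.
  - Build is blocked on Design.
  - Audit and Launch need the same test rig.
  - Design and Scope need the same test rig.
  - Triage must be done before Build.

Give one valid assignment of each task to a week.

Audit=week 5; Sync=week 6; Launch=week 8; Design=week 2; Plan=week 7; Deploy=week 4; Scope=week 9; Triage=week 1; Build=week 3

Checking: Sync(week 6) before Plan(week 7); Triage(week 1) before Audit(week 5); Deploy(week 4) before Audit(week 5); Triage(week 1) before Plan(week 7); Design(week 2) before Build(week 3); Triage(week 1) before Build(week 3); Design(week 2) != Triage(week 1); Build(week 3) != Scope(week 9); Audit(week 5) != Launch(week 8); Design(week 2) != Scope(week 9); Build(week 3) != Sync(week 6); max 1 per week (cap 1).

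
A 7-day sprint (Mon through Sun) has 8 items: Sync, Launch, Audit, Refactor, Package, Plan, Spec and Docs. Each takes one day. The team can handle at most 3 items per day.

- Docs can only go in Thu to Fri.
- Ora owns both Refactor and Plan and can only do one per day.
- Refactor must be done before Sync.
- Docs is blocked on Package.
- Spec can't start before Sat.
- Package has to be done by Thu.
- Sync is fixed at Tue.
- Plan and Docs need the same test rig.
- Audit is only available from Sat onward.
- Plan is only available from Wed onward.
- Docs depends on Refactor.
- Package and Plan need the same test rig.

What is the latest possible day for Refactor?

Downstream work caps Refactor at Mon.
Refactor at Mon is achievable: Launch -> Mon, Spec -> Sat, Refactor -> Mon, Audit -> Sat, Docs -> Thu, Sync -> Tue, Plan -> Wed, Package -> Mon.

Mon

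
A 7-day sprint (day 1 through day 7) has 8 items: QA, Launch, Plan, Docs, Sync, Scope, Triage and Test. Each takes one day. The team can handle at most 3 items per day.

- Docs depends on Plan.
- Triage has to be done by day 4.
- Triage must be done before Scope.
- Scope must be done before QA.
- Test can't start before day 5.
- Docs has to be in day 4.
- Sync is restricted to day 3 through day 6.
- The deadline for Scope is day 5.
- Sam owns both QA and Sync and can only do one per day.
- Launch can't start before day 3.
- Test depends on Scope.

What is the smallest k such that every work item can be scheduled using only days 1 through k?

The precedence chain requires at least 3 distinct days.
With at most 3 per day and 8 work items, at least 3 days are needed.
Test can't be placed before day 5, so the schedule must run through at least day 5.
5 works (last occupied day: day 5): for example Test -> day 5, Triage -> day 1, Plan -> day 1, Launch -> day 3, QA -> day 4, Sync -> day 3, Docs -> day 4, Scope -> day 2.

5 days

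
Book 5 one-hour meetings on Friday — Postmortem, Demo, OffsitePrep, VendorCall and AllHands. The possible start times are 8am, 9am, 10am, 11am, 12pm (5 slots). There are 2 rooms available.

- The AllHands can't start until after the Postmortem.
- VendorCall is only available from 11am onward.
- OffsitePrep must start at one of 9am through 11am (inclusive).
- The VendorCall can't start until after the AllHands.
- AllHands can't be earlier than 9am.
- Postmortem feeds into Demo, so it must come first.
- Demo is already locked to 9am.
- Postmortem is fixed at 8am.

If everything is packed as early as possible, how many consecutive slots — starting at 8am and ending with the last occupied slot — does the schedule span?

The precedence chain requires at least 3 distinct slots.
With at most 2 per slot and 5 meetings, at least 3 slots are needed.
VendorCall can't be placed before 11am — that is slot 4 counting from 8am — so the schedule must run through at least 4 slots.
4 works (last occupied slot: 11am): for example Postmortem in 8am; OffsitePrep in 10am; VendorCall in 11am; Demo in 9am; AllHands in 9am.

4 slots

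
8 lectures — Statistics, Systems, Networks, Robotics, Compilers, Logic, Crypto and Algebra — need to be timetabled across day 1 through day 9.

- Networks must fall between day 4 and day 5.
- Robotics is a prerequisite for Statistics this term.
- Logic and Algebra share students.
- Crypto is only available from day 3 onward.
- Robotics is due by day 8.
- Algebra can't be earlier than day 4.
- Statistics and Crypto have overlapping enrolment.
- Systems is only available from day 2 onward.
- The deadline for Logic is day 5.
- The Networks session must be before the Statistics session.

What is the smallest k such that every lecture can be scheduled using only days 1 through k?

The precedence chain requires at least 2 distinct days.
Propagating the time windows through the other constraints, Statistics can't land before day 5, so the schedule must run through at least day 5.
5 works (last occupied day: day 5): for example Algebra in day 4; Logic in day 1; Compilers in day 1; Robotics in day 1; Statistics in day 5; Networks in day 4; Systems in day 2; Crypto in day 3.

5 days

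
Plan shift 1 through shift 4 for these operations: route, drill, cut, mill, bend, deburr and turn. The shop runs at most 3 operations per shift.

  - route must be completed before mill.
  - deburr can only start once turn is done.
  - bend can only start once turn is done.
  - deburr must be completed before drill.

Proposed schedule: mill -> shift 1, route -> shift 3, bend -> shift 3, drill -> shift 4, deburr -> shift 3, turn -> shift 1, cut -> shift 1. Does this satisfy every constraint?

bend can only start once turn is done — holds.
deburr can only start once turn is done — holds.
route must be completed before mill — violated.
deburr must be completed before drill — holds.
The shop runs at most 3 operations per shift — holds.

No. route must be completed before mill is not satisfied.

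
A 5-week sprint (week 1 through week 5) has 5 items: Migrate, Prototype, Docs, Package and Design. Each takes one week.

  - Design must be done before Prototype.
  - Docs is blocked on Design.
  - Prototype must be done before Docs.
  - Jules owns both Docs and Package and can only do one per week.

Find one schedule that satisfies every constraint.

Package=week 1; Migrate=week 1; Design=week 1; Prototype=week 2; Docs=week 3

Checking: Design(week 1) before Prototype(week 2); Design(week 1) before Docs(week 3); Prototype(week 2) before Docs(week 3); Docs(week 3) != Package(week 1).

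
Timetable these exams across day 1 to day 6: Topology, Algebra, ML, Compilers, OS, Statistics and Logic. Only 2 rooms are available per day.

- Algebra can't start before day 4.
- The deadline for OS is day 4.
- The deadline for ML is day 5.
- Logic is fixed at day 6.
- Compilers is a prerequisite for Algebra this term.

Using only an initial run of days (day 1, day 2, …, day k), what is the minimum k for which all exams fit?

6 days

The precedence chain requires at least 2 distinct days.
With at most 2 per day and 7 exams, at least 4 days are needed.
Logic can't be placed before day 6, so the schedule must run through at least day 6.
6 works (last occupied day: day 6): for example Logic in day 6, Algebra in day 4, Compilers in day 2, ML in day 1, OS in day 1, Topology in day 2, Statistics in day 3.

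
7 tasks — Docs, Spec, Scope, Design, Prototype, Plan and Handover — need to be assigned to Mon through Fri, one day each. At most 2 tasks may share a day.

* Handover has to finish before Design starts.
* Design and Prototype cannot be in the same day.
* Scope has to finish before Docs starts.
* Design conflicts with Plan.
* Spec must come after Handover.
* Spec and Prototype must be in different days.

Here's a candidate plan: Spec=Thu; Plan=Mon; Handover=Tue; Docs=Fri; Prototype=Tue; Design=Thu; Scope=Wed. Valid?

Yes, all constraints hold

At most 2 tasks may share a day — holds.
Design and Prototype cannot be in the same day — holds.
Spec must come after Handover — holds.
Design conflicts with Plan — holds.
Spec and Prototype must be in different days — holds.
Scope has to finish before Docs starts — holds.
Handover has to finish before Design starts — holds.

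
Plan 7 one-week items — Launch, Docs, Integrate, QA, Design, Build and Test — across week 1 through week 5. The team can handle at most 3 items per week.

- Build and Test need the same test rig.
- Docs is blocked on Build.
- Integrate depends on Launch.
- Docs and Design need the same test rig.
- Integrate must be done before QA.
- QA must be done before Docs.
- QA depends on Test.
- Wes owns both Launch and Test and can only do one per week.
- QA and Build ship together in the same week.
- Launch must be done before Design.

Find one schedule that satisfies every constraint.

Design -> week 2, Build -> week 3, Launch -> week 1, Integrate -> week 2, Docs -> week 4, QA -> week 3, Test -> week 2

Checking: Build(week 3) before Docs(week 4); Test(week 2) before QA(week 3); Integrate(week 2) before QA(week 3); Launch(week 1) before Design(week 2); Launch(week 1) before Integrate(week 2); QA(week 3) before Docs(week 4); Launch(week 1) != Test(week 2); Docs(week 4) != Design(week 2); Build(week 3) != Test(week 2); QA = Build = week 3; max 3 per week (cap 3).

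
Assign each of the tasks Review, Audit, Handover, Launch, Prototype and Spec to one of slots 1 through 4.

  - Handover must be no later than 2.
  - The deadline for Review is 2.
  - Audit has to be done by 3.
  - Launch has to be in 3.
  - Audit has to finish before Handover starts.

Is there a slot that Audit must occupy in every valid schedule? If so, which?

1

Audit's own window allows nothing later than 3; downstream work caps Audit at 1.
So Audit is pinned to 1.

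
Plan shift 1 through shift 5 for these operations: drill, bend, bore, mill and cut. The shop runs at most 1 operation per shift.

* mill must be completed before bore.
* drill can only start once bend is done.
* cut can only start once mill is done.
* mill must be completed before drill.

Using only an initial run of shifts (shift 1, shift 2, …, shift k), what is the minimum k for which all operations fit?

The precedence chain requires at least 2 distinct shifts.
With at most 1 per shift and 5 operations, at least 5 shifts are needed.
5 works (last occupied shift: shift 5): for example bend -> shift 2, mill -> shift 1, cut -> shift 5, drill -> shift 3, bore -> shift 4.

5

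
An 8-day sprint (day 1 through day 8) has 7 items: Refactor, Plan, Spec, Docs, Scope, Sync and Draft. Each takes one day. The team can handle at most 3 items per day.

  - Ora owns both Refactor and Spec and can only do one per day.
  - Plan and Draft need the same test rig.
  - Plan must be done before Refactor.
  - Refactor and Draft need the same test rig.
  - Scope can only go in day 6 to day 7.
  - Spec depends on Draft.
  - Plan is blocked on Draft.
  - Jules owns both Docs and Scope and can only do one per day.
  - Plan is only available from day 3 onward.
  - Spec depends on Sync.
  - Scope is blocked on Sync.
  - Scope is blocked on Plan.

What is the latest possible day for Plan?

Plan is available from day 3; downstream work caps Plan at day 6.
Plan at day 6 is achievable: Spec=day 2, Scope=day 7, Sync=day 1, Refactor=day 7, Docs=day 1, Plan=day 6, Draft=day 1.

day 6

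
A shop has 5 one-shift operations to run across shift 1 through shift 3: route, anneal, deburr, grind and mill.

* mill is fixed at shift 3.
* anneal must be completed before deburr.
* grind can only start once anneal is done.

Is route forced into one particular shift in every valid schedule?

No

route can be shift 1 (e.g. deburr in shift 2; route in shift 1; grind in shift 2; mill in shift 3; anneal in shift 1) or shift 2 (e.g. mill in shift 3; anneal in shift 1; deburr in shift 2; grind in shift 2; route in shift 2).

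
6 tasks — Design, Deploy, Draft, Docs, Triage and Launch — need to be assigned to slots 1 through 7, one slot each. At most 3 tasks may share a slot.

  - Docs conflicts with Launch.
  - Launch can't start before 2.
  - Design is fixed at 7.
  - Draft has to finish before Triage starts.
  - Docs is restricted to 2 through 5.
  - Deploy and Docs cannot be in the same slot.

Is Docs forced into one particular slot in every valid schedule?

No

Docs can be 2 (e.g. Draft=1, Triage=2, Launch=3, Deploy=1, Design=7, Docs=2) or 3 (e.g. Design in 7, Triage in 2, Docs in 3, Deploy in 1, Launch in 2, Draft in 1).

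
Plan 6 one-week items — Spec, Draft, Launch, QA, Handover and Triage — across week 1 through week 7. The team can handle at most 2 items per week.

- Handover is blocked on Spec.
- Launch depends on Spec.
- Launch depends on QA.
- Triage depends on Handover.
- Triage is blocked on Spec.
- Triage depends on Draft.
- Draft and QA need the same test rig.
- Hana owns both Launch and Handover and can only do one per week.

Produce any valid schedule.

Launch in week 3, Spec in week 1, Draft in week 1, QA in week 2, Handover in week 2, Triage in week 3

Checking: Spec(week 1) before Handover(week 2); Draft(week 1) before Triage(week 3); Handover(week 2) before Triage(week 3); QA(week 2) before Launch(week 3); Spec(week 1) before Launch(week 3); Spec(week 1) before Triage(week 3); Launch(week 3) != Handover(week 2); Draft(week 1) != QA(week 2); max 2 per week (cap 2).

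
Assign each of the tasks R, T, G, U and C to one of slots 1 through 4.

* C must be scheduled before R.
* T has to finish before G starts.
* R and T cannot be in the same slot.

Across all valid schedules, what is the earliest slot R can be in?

2

Precedence pushes R to at least 2.
R at 2 is achievable: U -> 1; R -> 2; G -> 2; C -> 1; T -> 1.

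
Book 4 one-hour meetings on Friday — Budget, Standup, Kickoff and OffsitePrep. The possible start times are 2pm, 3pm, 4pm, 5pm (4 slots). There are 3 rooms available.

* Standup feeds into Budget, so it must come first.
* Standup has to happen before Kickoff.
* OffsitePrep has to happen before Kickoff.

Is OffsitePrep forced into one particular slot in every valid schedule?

No

OffsitePrep can be 2pm (e.g. OffsitePrep in 2pm; Standup in 2pm; Budget in 3pm; Kickoff in 3pm) or 3pm (e.g. OffsitePrep -> 3pm, Standup -> 2pm, Kickoff -> 4pm, Budget -> 3pm).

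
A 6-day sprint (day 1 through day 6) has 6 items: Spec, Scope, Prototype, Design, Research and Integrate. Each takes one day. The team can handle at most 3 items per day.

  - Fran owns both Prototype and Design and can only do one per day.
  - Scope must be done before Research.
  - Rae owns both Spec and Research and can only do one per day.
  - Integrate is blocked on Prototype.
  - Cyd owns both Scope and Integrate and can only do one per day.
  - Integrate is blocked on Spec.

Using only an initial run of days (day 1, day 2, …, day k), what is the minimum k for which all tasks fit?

2 days

The precedence chain requires at least 2 distinct days.
With at most 3 per day and 6 tasks, at least 2 days are needed.
2 works (last occupied day: day 2): for example Spec in day 1, Design in day 2, Prototype in day 1, Research in day 2, Integrate in day 2, Scope in day 1.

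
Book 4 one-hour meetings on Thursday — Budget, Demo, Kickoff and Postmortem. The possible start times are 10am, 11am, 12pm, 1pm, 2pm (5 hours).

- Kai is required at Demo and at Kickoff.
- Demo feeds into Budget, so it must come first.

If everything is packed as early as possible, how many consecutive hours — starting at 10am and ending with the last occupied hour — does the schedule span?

2

The precedence chain requires at least 2 distinct hours.
2 works (last occupied hour: 11am): for example Demo in 10am, Budget in 11am, Kickoff in 11am, Postmortem in 10am.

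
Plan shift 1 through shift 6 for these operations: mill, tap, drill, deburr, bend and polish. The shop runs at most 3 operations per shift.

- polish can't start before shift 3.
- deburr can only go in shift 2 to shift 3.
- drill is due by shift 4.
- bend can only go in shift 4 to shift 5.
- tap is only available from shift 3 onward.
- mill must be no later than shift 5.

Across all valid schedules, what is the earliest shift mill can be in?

shift 1

Mill's own window allows nothing later than shift 5.
mill at shift 1 is achievable: deburr in shift 2; polish in shift 3; drill in shift 1; bend in shift 4; tap in shift 3; mill in shift 1.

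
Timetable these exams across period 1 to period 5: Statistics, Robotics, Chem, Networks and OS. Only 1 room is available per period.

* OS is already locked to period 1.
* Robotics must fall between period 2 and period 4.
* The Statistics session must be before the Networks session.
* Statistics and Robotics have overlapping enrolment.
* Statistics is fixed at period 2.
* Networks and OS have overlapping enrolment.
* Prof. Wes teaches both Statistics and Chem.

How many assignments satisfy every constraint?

4

Enumerating: Statistics=period 2; Robotics=period 3; Networks=period 4; Chem=period 5; OS=period 1 | OS -> period 1, Networks -> period 5, Robotics -> period 3, Chem -> period 4, Statistics -> period 2 | Chem in period 5; Networks in period 3; Robotics in period 4; Statistics in period 2; OS in period 1 | Robotics in period 4; Networks in period 5; OS in period 1; Statistics in period 2; Chem in period 3.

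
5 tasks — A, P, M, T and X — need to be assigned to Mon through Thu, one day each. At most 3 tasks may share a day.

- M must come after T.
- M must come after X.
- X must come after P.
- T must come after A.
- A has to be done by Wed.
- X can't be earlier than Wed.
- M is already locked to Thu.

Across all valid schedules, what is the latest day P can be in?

Tue

Downstream work caps P at Tue.
P at Tue is achievable: P -> Tue, A -> Mon, M -> Thu, T -> Tue, X -> Wed.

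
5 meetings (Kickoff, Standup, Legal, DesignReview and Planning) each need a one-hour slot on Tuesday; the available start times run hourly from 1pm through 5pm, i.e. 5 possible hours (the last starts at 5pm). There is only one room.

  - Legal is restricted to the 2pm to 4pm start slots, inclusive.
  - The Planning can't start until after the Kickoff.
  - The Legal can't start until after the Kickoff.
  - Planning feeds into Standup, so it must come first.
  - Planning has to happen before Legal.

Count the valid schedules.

Splitting on Kickoff: it can be 1pm (5), 2pm (1). Listing each branch's schedules as (Standup, Legal, DesignReview, Planning):
Kickoff=1pm: (3pm,4pm,5pm,2pm) (4pm,3pm,5pm,2pm) (5pm,3pm,4pm,2pm) (5pm,4pm,2pm,3pm) (5pm,4pm,3pm,2pm) — 5.
Kickoff=2pm: (5pm,4pm,1pm,3pm) — 1.
Summing: 5 + 1 = 6.

6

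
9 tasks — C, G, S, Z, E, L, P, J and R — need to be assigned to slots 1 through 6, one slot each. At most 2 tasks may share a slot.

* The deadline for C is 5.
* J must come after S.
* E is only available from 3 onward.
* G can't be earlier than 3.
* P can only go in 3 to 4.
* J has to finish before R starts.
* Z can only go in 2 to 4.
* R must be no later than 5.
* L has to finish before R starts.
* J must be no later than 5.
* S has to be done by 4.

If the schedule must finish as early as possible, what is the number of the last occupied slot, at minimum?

5

The precedence chain requires at least 3 distinct slots.
With at most 2 per slot and 9 tasks, at least 5 slots are needed.
5 works (last occupied slot: 5): for example C=5, P=3, L=1, J=2, Z=2, E=4, G=3, S=1, R=4.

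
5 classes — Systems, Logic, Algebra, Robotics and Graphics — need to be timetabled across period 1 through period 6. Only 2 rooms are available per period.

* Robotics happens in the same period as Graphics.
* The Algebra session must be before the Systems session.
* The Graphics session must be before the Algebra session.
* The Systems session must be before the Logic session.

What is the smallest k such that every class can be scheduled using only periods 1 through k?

The precedence chain requires at least 4 distinct periods.
With at most 2 per period and 5 classes, at least 3 periods are needed.
4 works (last occupied period: period 4): for example Graphics=period 1; Logic=period 4; Robotics=period 1; Algebra=period 2; Systems=period 3.

4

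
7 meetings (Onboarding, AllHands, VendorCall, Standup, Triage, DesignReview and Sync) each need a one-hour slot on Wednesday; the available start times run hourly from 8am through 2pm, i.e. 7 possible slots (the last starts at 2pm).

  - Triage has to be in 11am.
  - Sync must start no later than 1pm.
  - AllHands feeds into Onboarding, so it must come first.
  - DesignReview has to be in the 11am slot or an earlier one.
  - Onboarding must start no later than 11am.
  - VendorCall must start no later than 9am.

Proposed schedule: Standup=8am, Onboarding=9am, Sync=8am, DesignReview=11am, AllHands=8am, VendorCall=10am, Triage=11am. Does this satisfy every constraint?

No. VendorCall must start no later than 9am is not satisfied.

Sync must start no later than 1pm — holds.
Onboarding must start no later than 11am — holds.
DesignReview has to be in the 11am slot or an earlier one — holds.
VendorCall must start no later than 9am — violated.
AllHands feeds into Onboarding, so it must come first — holds.
Triage has to be in 11am — holds.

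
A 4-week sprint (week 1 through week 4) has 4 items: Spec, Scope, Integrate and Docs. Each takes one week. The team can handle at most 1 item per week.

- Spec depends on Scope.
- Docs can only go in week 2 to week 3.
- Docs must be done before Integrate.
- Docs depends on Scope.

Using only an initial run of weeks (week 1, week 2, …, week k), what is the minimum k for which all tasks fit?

The precedence chain requires at least 3 distinct weeks.
With at most 1 per week and 4 tasks, at least 4 weeks are needed.
4 works (last occupied week: week 4): for example Spec in week 3, Integrate in week 4, Docs in week 2, Scope in week 1.

4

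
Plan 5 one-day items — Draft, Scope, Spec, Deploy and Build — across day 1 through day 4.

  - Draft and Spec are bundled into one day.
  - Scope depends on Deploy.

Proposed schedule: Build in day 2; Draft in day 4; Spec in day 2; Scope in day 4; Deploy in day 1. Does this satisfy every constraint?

No — it violates: Draft and Spec are bundled into one day

Scope depends on Deploy — holds.
Draft and Spec are bundled into one day — violated.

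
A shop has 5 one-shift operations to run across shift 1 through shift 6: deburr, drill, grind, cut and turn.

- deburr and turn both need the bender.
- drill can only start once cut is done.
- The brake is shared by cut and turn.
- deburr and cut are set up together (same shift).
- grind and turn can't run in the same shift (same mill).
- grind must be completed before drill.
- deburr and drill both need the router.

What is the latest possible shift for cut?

shift 5

Downstream work caps cut at shift 5.
cut at shift 5 is achievable: cut=shift 5, turn=shift 2, deburr=shift 5, drill=shift 6, grind=shift 1.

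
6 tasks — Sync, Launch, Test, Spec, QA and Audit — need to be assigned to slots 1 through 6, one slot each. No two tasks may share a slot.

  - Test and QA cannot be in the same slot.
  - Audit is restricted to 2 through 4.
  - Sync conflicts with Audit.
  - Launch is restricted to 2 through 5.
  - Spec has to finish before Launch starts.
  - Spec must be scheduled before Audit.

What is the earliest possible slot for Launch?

2

Launch is available from 2; Launch's own window allows nothing later than 5.
Launch at 2 is achievable: Audit -> 3; Launch -> 2; QA -> 6; Spec -> 1; Test -> 5; Sync -> 4.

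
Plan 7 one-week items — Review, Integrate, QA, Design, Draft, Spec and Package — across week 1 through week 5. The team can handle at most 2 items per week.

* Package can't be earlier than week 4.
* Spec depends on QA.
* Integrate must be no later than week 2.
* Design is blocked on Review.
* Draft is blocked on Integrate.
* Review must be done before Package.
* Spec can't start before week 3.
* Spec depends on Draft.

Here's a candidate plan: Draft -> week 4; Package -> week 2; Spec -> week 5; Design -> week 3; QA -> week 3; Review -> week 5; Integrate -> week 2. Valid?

Package can't be earlier than week 4 — violated.
Design is blocked on Review — violated.
The team can handle at most 2 items per week — holds.
Review must be done before Package — violated.
Spec depends on QA — holds.
Spec can't start before week 3 — holds.
Integrate must be no later than week 2 — holds.
Spec depends on Draft — holds.
Draft is blocked on Integrate — holds.

No — it violates: Review must be done before Package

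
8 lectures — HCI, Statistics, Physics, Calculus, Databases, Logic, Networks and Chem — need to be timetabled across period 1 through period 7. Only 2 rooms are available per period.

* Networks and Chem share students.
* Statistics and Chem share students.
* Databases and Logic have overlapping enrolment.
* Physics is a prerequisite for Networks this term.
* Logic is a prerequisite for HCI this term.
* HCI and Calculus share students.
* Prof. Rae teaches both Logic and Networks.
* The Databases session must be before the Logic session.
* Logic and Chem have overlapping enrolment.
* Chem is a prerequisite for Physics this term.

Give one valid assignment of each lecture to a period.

Physics -> period 2, Chem -> period 1, Statistics -> period 4, Databases -> period 1, Logic -> period 2, HCI -> period 3, Networks -> period 3, Calculus -> period 4

Checking: Chem(period 1) before Physics(period 2); Logic(period 2) before HCI(period 3); Physics(period 2) before Networks(period 3); Databases(period 1) before Logic(period 2); Statistics(period 4) != Chem(period 1); Logic(period 2) != Networks(period 3); HCI(period 3) != Calculus(period 4); Networks(period 3) != Chem(period 1); Logic(period 2) != Chem(period 1); Databases(period 1) != Logic(period 2); max 2 per period (cap 2).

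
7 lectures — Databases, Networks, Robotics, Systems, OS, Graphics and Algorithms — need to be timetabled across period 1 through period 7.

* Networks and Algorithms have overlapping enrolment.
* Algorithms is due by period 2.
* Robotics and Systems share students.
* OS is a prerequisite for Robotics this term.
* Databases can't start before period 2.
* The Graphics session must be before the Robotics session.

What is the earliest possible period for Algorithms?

period 1

Algorithms's own window allows nothing later than period 2.
Algorithms at period 1 is achievable: Robotics -> period 2; Databases -> period 2; Algorithms -> period 1; Networks -> period 2; OS -> period 1; Graphics -> period 1; Systems -> period 1.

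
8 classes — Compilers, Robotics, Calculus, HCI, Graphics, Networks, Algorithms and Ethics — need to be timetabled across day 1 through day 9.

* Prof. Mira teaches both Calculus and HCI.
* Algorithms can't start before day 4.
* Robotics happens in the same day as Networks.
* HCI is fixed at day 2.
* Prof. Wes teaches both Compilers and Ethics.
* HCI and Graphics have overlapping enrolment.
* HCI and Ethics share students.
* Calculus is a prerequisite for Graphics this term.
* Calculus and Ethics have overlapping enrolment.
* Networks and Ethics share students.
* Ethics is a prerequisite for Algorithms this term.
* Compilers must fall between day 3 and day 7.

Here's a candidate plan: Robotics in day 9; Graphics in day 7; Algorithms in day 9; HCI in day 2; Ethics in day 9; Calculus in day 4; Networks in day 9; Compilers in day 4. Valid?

HCI is fixed at day 2 — holds.
Networks and Ethics share students — violated.
Prof. Mira teaches both Calculus and HCI — holds.
Calculus is a prerequisite for Graphics this term — holds.
Ethics is a prerequisite for Algorithms this term — violated.
Algorithms can't start before day 4 — holds.
Prof. Wes teaches both Compilers and Ethics — holds.
Calculus and Ethics have overlapping enrolment — holds.
HCI and Ethics share students — holds.
Compilers must fall between day 3 and day 7 — holds.
Robotics happens in the same day as Networks — holds.
HCI and Graphics have overlapping enrolment — holds.

No — it violates: Networks and Ethics share students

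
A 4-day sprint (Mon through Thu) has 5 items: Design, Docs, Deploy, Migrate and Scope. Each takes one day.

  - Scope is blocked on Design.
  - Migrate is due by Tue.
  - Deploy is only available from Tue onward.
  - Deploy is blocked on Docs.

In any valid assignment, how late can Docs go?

Downstream work caps Docs at Wed.
Docs at Wed is achievable: Scope -> Tue, Migrate -> Mon, Deploy -> Thu, Docs -> Wed, Design -> Mon.

Wed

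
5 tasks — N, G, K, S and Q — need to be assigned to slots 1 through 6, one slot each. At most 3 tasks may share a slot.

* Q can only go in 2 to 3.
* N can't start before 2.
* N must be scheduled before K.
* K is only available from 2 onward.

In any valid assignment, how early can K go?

3

K is available from 2; precedence pushes K to at least 3.
K at 3 is achievable: Q in 2; S in 1; G in 1; K in 3; N in 2.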